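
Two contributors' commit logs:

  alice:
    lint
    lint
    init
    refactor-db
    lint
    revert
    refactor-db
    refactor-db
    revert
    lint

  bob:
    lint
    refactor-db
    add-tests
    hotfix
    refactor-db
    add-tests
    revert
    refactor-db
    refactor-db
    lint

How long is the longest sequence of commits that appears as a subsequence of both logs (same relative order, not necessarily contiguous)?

6

One common subsequence of length 6: lint [1,1]; then refactor-db [4,5]; then revert [6,7]; then refactor-db [7,8]; then refactor-db [8,9]; then lint [10,10]. dp[10][10] = 6 confirms this is the maximum.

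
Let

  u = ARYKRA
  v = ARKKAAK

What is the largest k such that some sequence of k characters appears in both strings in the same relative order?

Taking A (u #1, v #1), then R (u #2, v #2), then K (u #4, v #4), then A (u #6, v #6) gives a common subsequence of length 4. Since dp[6][7] = 4, nothing longer is possible.

4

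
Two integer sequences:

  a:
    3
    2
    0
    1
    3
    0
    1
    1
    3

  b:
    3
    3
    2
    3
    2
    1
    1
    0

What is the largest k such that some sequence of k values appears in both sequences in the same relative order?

Let dp[i][j] be the LCS length of the first i values of a and the first j values of b. dp[i][j] = dp[i-1][j-1]+1 when the i-th and j-th values match, else max(dp[i-1][j], dp[i][j-1]).
    ·  3  3  2  3  2  1  1  0
 ·  0  0  0  0  0  0  0  0  0
 3  0  1  1  1  1  1  1  1  1
 2  0  1  1  2  2  2  2  2  2
 0  0  1  1  2  2  2  2  2  3
 1  0  1  1  2  2  2  3  3  3
 3  0  1  2  2  3  3  3  3  3
 0  0  1  2  2  3  3  3  3  4
 1  0  1  2  2  3  3  4  4  4
 1  0  1  2  2  3  3  4  5  5
 3  0  1  2  2  3  3  4  5  5
dp[9][8] = 5. One LCS (by backtracking along matches): 3, 2, 3, 1, 1.

5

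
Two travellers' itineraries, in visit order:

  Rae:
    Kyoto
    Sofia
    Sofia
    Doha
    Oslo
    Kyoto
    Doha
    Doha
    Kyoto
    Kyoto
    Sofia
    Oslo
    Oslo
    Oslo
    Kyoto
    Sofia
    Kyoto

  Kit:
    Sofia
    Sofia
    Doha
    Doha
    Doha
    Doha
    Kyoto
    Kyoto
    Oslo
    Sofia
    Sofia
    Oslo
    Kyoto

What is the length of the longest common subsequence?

One common subsequence of length 10: Sofia at Rae[2]=Kit[1], Sofia at Rae[3]=Kit[2], Doha at Rae[4]=Kit[4], Doha at Rae[7]=Kit[5], Doha at Rae[8]=Kit[6], Kyoto at Rae[9]=Kit[7], Kyoto at Rae[10]=Kit[8], Sofia at Rae[11]=Kit[11], Oslo at Rae[14]=Kit[12], Kyoto at Rae[17]=Kit[13]. dp[17][13] = 10 confirms this is the maximum.

10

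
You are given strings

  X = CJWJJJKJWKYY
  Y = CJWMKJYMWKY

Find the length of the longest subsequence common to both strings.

8

One common subsequence of length 8: C (X #1, Y #1) → J (X #2, Y #2) → W (X #3, Y #3) → K (X #7, Y #5) → J (X #8, Y #6) → W (X #9, Y #9) → K (X #10, Y #10) → Y (X #12, Y #11). Since dp[12][11] = 8, nothing longer is possible.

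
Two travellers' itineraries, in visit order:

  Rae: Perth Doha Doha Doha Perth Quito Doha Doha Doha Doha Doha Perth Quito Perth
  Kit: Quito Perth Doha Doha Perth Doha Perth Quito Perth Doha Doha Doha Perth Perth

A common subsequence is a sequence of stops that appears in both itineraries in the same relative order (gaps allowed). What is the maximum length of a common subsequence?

11

Taking Perth [1,2], then Doha [2,3], then Doha [3,4], then Doha [4,6], then Perth [5,7], then Quito [6,8], then Doha [9,10], then Doha [10,11], then Doha [11,12], then Perth [12,13], then Perth [14,14] gives a common subsequence of length 11. dp[14][14] = 11 confirms this is the maximum.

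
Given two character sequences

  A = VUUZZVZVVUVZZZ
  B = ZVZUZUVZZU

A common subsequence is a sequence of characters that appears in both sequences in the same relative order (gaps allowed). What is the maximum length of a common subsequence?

7

Let dp[i][j] be the LCS length of the first i characters of A and the first j characters of B. dp[i][j] = dp[i-1][j-1]+1 when the i-th and j-th characters match, else max(dp[i-1][j], dp[i][j-1]).
    ·  Z  V  Z  U  Z  U  V  Z  Z  U
 ·  0  0  0  0  0  0  0  0  0  0  0
 V  0  0  1  1  1  1  1  1  1  1  1
 U  0  0  1  1  2  2  2  2  2  2  2
 U  0  0  1  1  2  2  3  3  3  3  3
 Z  0  1  1  2  2  3  3  3  4  4  4
 Z  0  1  1  2  2  3  3  3  4  5  5
 V  0  1  2  2  2  3  3  4  4  5  5
 Z  0  1  2  3  3  3  3  4  5  5  5
 V  0  1  2  3  3  3  3  4  5  5  5
 V  0  1  2  3  3  3  3  4  5  5  5
 U  0  1  2  3  4  4  4  4  5  5  6
 V  0  1  2  3  4  4  4  5  5  5  6
 Z  0  1  2  3  4  5  5  5  6  6  6
 Z  0  1  2  3  4  5  5  5  6  7  7
 Z  0  1  2  3  4  5  5  5  6  7  7
dp[14][10] = 7. One LCS (by backtracking along matches): VUZUVZZ.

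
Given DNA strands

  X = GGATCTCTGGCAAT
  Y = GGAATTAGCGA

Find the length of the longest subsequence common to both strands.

Taking G [1,1] → G [2,2] → A [3,4] → T [4,5] → T [6,6] → C [7,9] → G [10,10] → A [13,11] gives a common subsequence of length 8. Since dp[14][11] = 8, nothing longer is possible.

8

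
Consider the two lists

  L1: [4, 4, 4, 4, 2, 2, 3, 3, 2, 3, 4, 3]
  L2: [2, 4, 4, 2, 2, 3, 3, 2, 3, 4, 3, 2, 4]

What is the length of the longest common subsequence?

Taking 4 at L1[3]=L2[2], then 4 at L1[4]=L2[3], then 2 at L1[5]=L2[4], then 2 at L1[6]=L2[5], then 3 at L1[7]=L2[6], then 3 at L1[8]=L2[7], then 2 at L1[9]=L2[8], then 3 at L1[10]=L2[9], then 4 at L1[11]=L2[10], then 3 at L1[12]=L2[11] gives a common subsequence of length 10. dp[12][13] = 10 confirms this is the maximum.

10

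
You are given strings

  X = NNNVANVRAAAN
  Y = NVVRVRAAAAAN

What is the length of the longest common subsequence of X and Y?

Let dp[i][j] be the LCS length of the first i characters of X and the first j characters of Y. dp[i][j] = dp[i-1][j-1]+1 when the i-th and j-th characters match, else max(dp[i-1][j], dp[i][j-1]).
    ·  N  V  V  R  V  R  A  A  A  A  A  N
 ·  0  0  0  0  0  0  0  0  0  0  0  0  0
 N  0  1  1  1  1  1  1  1  1  1  1  1  1
 N  0  1  1  1  1  1  1  1  1  1  1  1  2
 N  0  1  1  1  1  1  1  1  1  1  1  1  2
 V  0  1  2  2  2  2  2  2  2  2  2  2  2
 A  0  1  2  2  2  2  2  3  3  3  3  3  3
 N  0  1  2  2  2  2  2  3  3  3  3  3  4
 V  0  1  2  3  3  3  3  3  3  3  3  3  4
 R  0  1  2  3  4  4  4  4  4  4  4  4  4
 A  0  1  2  3  4  4  4  5  5  5  5  5  5
 A  0  1  2  3  4  4  4  5  6  6  6  6  6
 A  0  1  2  3  4  4  4  5  6  7  7  7  7
 N  0  1  2  3  4  4  4  5  6  7  7  7  8
dp[12][12] = 8. One LCS (by backtracking along matches): NVVRAAAN.

8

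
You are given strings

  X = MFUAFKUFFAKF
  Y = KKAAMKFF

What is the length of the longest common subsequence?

Pick M [1,5]; then K [6,6]; then F [9,7]; then F [12,8]; all 4 characters appear in both, in order. Since dp[12][8] = 4, nothing longer is possible.

4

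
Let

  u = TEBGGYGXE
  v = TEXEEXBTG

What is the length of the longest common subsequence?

Pick T at u[1]=v[1], then E at u[2]=v[5], then B at u[3]=v[7], then G at u[7]=v[9]; all 4 characters appear in both, in order. dp[9][9] = 4 confirms this is the maximum.

4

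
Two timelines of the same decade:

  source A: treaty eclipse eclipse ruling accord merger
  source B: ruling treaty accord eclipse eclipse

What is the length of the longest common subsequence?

3

One common subsequence of length 3: treaty (source A #1, source B #2), eclipse (source A #2, source B #4), eclipse (source A #3, source B #5), and the DP table's final entry dp[6][5] is also 3, so no common subsequence is longer.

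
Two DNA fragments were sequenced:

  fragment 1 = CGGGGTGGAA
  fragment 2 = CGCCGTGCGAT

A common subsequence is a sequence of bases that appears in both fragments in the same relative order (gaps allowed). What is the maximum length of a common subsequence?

7

Let dp[i][j] be the LCS length of the first i bases of fragment 1 and the first j bases of fragment 2. dp[i][j] = dp[i-1][j-1]+1 when the i-th and j-th bases match, else max(dp[i-1][j], dp[i][j-1]).
    ·  C  G  C  C  G  T  G  C  G  A  T
 ·  0  0  0  0  0  0  0  0  0  0  0  0
 C  0  1  1  1  1  1  1  1  1  1  1  1
 G  0  1  2  2  2  2  2  2  2  2  2  2
 G  0  1  2  2  2  3  3  3  3  3  3  3
 G  0  1  2  2  2  3  3  4  4  4  4  4
 G  0  1  2  2  2  3  3  4  4  5  5  5
 T  0  1  2  2  2  3  4  4  4  5  5  6
 G  0  1  2  2  2  3  4  5  5  5  5  6
 G  0  1  2  2  2  3  4  5  5  6  6  6
 A  0  1  2  2  2  3  4  5  5  6  7  7
 A  0  1  2  2  2  3  4  5  5  6  7  7
dp[10][11] = 7. One LCS (by backtracking along matches): CGGTGGA.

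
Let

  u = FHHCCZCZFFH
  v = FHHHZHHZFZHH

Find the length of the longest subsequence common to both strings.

7

Taking F [1,1]; then H [2,3]; then H [3,4]; then Z [6,5]; then Z [8,8]; then F [9,9]; then H [11,12] gives a common subsequence of length 7. dp[11][12] = 7 confirms this is the maximum.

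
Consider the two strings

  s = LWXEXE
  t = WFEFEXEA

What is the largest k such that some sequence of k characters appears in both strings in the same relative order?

Let dp[i][j] be the LCS length of the first i characters of s and the first j characters of t. dp[i][j] = dp[i-1][j-1]+1 when the i-th and j-th characters match, else max(dp[i-1][j], dp[i][j-1]).
    ·  W  F  E  F  E  X  E  A
 ·  0  0  0  0  0  0  0  0  0
 L  0  0  0  0  0  0  0  0  0
 W  0  1  1  1  1  1  1  1  1
 X  0  1  1  1  1  1  2  2  2
 E  0  1  1  2  2  2  2  3  3
 X  0  1  1  2  2  2  3  3  3
 E  0  1  1  2  2  3  3  4  4
dp[6][8] = 4. One LCS (by backtracking along matches): WEXE.

4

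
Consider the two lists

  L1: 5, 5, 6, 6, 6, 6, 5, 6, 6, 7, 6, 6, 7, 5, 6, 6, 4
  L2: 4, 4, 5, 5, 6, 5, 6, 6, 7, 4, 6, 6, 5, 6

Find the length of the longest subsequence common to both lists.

11

Taking 5 at L1[1]=L2[3] → 5 at L1[2]=L2[4] → 6 at L1[6]=L2[5] → 5 at L1[7]=L2[6] → 6 at L1[8]=L2[7] → 6 at L1[9]=L2[8] → 7 at L1[10]=L2[9] → 6 at L1[11]=L2[11] → 6 at L1[12]=L2[12] → 5 at L1[14]=L2[13] → 6 at L1[16]=L2[14] gives a common subsequence of length 11. The LCS DP gives dp[17][14] = 11, so this is optimal.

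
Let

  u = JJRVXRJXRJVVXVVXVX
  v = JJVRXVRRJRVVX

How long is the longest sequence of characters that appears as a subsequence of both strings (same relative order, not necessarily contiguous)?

Pick J (u #1, v #1); then J (u #2, v #2); then R (u #3, v #4); then V (u #4, v #6); then R (u #6, v #8); then J (u #7, v #9); then R (u #9, v #10); then V (u #15, v #11); then V (u #17, v #12); then X (u #18, v #13); all 10 characters appear in both, in order. Since dp[18][13] = 10, nothing longer is possible.

10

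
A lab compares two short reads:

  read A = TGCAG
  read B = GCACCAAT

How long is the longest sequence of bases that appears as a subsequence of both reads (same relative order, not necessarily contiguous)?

Let dp[i][j] be the LCS length of the first i bases of read A and the first j bases of read B. dp[i][j] = dp[i-1][j-1]+1 when the i-th and j-th bases match, else max(dp[i-1][j], dp[i][j-1]).
    ·  G  C  A  C  C  A  A  T
 ·  0  0  0  0  0  0  0  0  0
 T  0  0  0  0  0  0  0  0  1
 G  0  1  1  1  1  1  1  1  1
 C  0  1  2  2  2  2  2  2  2
 A  0  1  2  3  3  3  3  3  3
 G  0  1  2  3  3  3  3  3  3
dp[5][8] = 3. One LCS (by backtracking along matches): GCA.

3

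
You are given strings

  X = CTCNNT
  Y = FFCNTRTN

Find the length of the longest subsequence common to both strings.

Pick C [1,3] → T [2,7] → N [5,8]; all 3 characters appear in both, in order. dp[6][8] = 3 confirms this is the maximum.

3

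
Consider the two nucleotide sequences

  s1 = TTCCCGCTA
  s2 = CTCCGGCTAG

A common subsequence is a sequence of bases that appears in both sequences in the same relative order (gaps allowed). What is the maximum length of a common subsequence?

7

Let dp[i][j] be the LCS length of the first i bases of s1 and the first j bases of s2. dp[i][j] = dp[i-1][j-1]+1 when the i-th and j-th bases match, else max(dp[i-1][j], dp[i][j-1]).
    ·  C  T  C  C  G  G  C  T  A  G
 ·  0  0  0  0  0  0  0  0  0  0  0
 T  0  0  1  1  1  1  1  1  1  1  1
 T  0  0  1  1  1  1  1  1  2  2  2
 C  0  1  1  2  2  2  2  2  2  2  2
 C  0  1  1  2  3  3  3  3  3  3  3
 C  0  1  1  2  3  3  3  4  4  4  4
 G  0  1  1  2  3  4  4  4  4  4  5
 C  0  1  1  2  3  4  4  5  5  5  5
 T  0  1  2  2  3  4  4  5  6  6  6
 A  0  1  2  2  3  4  4  5  6  7  7
dp[9][10] = 7. One LCS (by backtracking along matches): TCCGCTA.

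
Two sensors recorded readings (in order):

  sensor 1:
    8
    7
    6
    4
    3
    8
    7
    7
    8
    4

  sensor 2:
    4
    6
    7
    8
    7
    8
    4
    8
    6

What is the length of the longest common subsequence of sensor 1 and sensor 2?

5

One common subsequence of length 5: 7 [2,3], then 8 [6,4], then 7 [8,5], then 8 [9,6], then 4 [10,7]. The LCS DP gives dp[10][9] = 5, so this is optimal.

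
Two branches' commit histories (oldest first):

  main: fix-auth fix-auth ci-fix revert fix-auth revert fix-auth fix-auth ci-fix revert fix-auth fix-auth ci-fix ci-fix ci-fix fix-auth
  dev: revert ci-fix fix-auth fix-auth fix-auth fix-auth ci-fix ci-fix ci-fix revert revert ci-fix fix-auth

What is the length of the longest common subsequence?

9

Taking fix-auth at main[2]=dev[3], then fix-auth at main[5]=dev[4], then fix-auth at main[7]=dev[5], then fix-auth at main[8]=dev[6], then ci-fix at main[9]=dev[7], then ci-fix at main[13]=dev[8], then ci-fix at main[14]=dev[9], then ci-fix at main[15]=dev[12], then fix-auth at main[16]=dev[13] gives a common subsequence of length 9. dp[16][13] = 9 confirms this is the maximum.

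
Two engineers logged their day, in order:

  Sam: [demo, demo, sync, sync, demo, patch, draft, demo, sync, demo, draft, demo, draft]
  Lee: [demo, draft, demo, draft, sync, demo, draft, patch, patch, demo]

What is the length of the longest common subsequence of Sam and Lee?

Pick demo (Sam #1, Lee #1); then demo (Sam #5, Lee #3); then draft (Sam #7, Lee #4); then sync (Sam #9, Lee #5); then demo (Sam #10, Lee #6); then draft (Sam #11, Lee #7); then demo (Sam #12, Lee #10); all 7 tasks appear in both, in order. Since dp[13][10] = 7, nothing longer is possible.

7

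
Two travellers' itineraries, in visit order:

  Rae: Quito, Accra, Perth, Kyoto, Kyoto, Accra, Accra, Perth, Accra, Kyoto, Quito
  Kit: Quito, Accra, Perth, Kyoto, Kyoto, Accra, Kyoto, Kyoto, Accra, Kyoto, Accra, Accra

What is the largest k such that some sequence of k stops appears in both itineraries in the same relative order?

8

Taking Quito at Rae[1]=Kit[1] → Accra at Rae[2]=Kit[2] → Perth at Rae[3]=Kit[3] → Kyoto at Rae[4]=Kit[7] → Kyoto at Rae[5]=Kit[8] → Accra at Rae[6]=Kit[9] → Accra at Rae[7]=Kit[11] → Accra at Rae[9]=Kit[12] gives a common subsequence of length 8, and the DP table's final entry dp[11][12] is also 8, so no common subsequence is longer.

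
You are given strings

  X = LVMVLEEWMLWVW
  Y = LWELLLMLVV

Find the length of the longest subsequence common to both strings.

5

Let dp[i][j] be the LCS length of the first i characters of X and the first j characters of Y. dp[i][j] = dp[i-1][j-1]+1 when the i-th and j-th characters match, else max(dp[i-1][j], dp[i][j-1]).
    ·  L  W  E  L  L  L  M  L  V  V
 ·  0  0  0  0  0  0  0  0  0  0  0
 L  0  1  1  1  1  1  1  1  1  1  1
 V  0  1  1  1  1  1  1  1  1  2  2
 M  0  1  1  1  1  1  1  2  2  2  2
 V  0  1  1  1  1  1  1  2  2  3  3
 L  0  1  1  1  2  2  2  2  3  3  3
 E  0  1  1  2  2  2  2  2  3  3  3
 E  0  1  1  2  2  2  2  2  3  3  3
 W  0  1  2  2  2  2  2  2  3  3  3
 M  0  1  2  2  2  2  2  3  3  3  3
 L  0  1  2  2  3  3  3  3  4  4  4
 W  0  1  2  2  3  3  3  3  4  4  4
 V  0  1  2  2  3  3  3  3  4  5  5
 W  0  1  2  2  3  3  3  3  4  5  5
dp[13][10] = 5. One LCS (by backtracking along matches): LLMLV.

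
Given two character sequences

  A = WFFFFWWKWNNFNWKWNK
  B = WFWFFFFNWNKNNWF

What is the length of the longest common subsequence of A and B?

10

Pick W at A[1]=B[3]; then F at A[2]=B[4]; then F at A[3]=B[5]; then F at A[4]=B[6]; then F at A[5]=B[7]; then W at A[6]=B[9]; then K at A[8]=B[11]; then N at A[10]=B[12]; then N at A[11]=B[13]; then F at A[12]=B[15]; all 10 characters appear in both, in order, and the DP table's final entry dp[18][15] is also 10, so no common subsequence is longer.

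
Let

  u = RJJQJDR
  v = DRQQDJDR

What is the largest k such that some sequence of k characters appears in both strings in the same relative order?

5

Taking R [1,2]; then Q [4,4]; then J [5,6]; then D [6,7]; then R [7,8] gives a common subsequence of length 5. The LCS DP gives dp[7][8] = 5, so this is optimal.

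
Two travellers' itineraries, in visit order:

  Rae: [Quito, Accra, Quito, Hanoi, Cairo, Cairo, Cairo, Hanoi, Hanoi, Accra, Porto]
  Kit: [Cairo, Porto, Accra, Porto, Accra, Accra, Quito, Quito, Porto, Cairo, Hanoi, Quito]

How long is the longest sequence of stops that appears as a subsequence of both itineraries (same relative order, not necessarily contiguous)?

Pick Quito (Rae #1, Kit #7), Quito (Rae #3, Kit #8), Cairo (Rae #7, Kit #10), Hanoi (Rae #8, Kit #11); all 4 stops appear in both, in order. Since dp[11][12] = 4, nothing longer is possible.

4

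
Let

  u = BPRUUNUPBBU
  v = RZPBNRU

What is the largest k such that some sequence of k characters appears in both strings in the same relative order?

Let dp[i][j] be the LCS length of the first i characters of u and the first j characters of v. dp[i][j] = dp[i-1][j-1]+1 when the i-th and j-th characters match, else max(dp[i-1][j], dp[i][j-1]).
    ·  R  Z  P  B  N  R  U
 ·  0  0  0  0  0  0  0  0
 B  0  0  0  0  1  1  1  1
 P  0  0  0  1  1  1  1  1
 R  0  1  1  1  1  1  2  2
 U  0  1  1  1  1  1  2  3
 U  0  1  1  1  1  1  2  3
 N  0  1  1  1  1  2  2  3
 U  0  1  1  1  1  2  2  3
 P  0  1  1  2  2  2  2  3
 B  0  1  1  2  3  3  3  3
 B  0  1  1  2  3  3  3  3
 U  0  1  1  2  3  3  3  4
dp[11][7] = 4. One LCS (by backtracking along matches): RPBU.

4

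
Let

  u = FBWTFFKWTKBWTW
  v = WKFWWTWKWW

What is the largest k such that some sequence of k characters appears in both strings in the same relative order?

One common subsequence of length 7: F (u #1, v #3) → W (u #3, v #5) → T (u #4, v #6) → W (u #8, v #7) → K (u #10, v #8) → W (u #12, v #9) → W (u #14, v #10). The LCS DP gives dp[14][10] = 7, so this is optimal.

7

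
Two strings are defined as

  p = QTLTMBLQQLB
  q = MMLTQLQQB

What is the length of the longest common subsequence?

6

Let dp[i][j] be the LCS length of the first i characters of p and the first j characters of q. dp[i][j] = dp[i-1][j-1]+1 when the i-th and j-th characters match, else max(dp[i-1][j], dp[i][j-1]).
    ·  M  M  L  T  Q  L  Q  Q  B
 ·  0  0  0  0  0  0  0  0  0  0
 Q  0  0  0  0  0  1  1  1  1  1
 T  0  0  0  0  1  1  1  1  1  1
 L  0  0  0  1  1  1  2  2  2  2
 T  0  0  0  1  2  2  2  2  2  2
 M  0  1  1  1  2  2  2  2  2  2
 B  0  1  1  1  2  2  2  2  2  3
 L  0  1  1  2  2  2  3  3  3  3
 Q  0  1  1  2  2  3  3  4  4  4
 Q  0  1  1  2  2  3  3  4  5  5
 L  0  1  1  2  2  3  4  4  5  5
 B  0  1  1  2  2  3  4  4  5  6
dp[11][9] = 6. One LCS (by backtracking along matches): LTLQQB.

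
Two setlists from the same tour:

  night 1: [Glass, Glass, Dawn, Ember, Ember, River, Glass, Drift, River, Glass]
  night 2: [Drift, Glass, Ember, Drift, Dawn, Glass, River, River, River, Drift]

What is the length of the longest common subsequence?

4

Match Glass (night 1 #1, night 2 #2), then Glass (night 1 #2, night 2 #6), then River (night 1 #6, night 2 #9), then Drift (night 1 #8, night 2 #10) — 4 songs in the same relative order in both. The LCS DP gives dp[10][10] = 4, so this is optimal.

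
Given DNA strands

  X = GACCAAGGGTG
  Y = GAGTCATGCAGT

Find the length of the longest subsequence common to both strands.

7

Match G (X #1, Y #1), A (X #2, Y #2), C (X #3, Y #5), C (X #4, Y #9), A (X #6, Y #10), G (X #9, Y #11), T (X #10, Y #12) — 7 bases in the same relative order in both. The LCS DP gives dp[11][12] = 7, so this is optimal.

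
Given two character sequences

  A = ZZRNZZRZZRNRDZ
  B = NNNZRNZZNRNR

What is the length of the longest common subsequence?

8

One common subsequence of length 8: Z (A #2, B #4), then R (A #3, B #5), then N (A #4, B #6), then Z (A #5, B #7), then Z (A #6, B #8), then R (A #10, B #10), then N (A #11, B #11), then R (A #12, B #12). The LCS DP gives dp[14][12] = 8, so this is optimal.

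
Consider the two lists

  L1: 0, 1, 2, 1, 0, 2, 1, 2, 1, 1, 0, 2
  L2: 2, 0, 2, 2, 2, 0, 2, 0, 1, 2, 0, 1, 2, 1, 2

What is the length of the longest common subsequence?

One common subsequence of length 9: 0 at L1[1]=L2[2], 2 at L1[3]=L2[5], 0 at L1[5]=L2[6], 2 at L1[6]=L2[7], 1 at L1[7]=L2[9], 2 at L1[8]=L2[10], 1 at L1[9]=L2[12], 1 at L1[10]=L2[14], 2 at L1[12]=L2[15], and the DP table's final entry dp[12][15] is also 9, so no common subsequence is longer.

9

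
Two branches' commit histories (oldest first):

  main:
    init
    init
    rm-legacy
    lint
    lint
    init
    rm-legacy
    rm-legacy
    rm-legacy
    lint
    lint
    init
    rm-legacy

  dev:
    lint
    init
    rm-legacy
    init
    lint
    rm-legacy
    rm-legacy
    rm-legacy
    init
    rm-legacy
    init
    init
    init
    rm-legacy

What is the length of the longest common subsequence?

Pick init [1,2], then init [2,4], then rm-legacy [3,6], then rm-legacy [7,7], then rm-legacy [8,8], then rm-legacy [9,10], then init [12,13], then rm-legacy [13,14]; all 8 commits appear in both, in order. dp[13][14] = 8 confirms this is the maximum.

8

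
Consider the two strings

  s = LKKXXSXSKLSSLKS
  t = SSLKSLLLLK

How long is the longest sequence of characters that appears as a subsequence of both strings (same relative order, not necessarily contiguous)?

Taking L at s[1]=t[3], K at s[3]=t[4], S at s[6]=t[5], L at s[10]=t[8], L at s[13]=t[9], K at s[14]=t[10] gives a common subsequence of length 6. Since dp[15][10] = 6, nothing longer is possible.

6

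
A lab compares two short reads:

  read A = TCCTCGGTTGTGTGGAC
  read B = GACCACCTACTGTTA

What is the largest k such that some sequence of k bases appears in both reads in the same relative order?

Match C (read A #2, read B #6) → C (read A #3, read B #7) → T (read A #4, read B #8) → C (read A #5, read B #10) → T (read A #9, read B #11) → G (read A #10, read B #12) → T (read A #11, read B #13) → T (read A #13, read B #14) → A (read A #16, read B #15) — 9 bases in the same relative order in both. dp[17][15] = 9 confirms this is the maximum.

9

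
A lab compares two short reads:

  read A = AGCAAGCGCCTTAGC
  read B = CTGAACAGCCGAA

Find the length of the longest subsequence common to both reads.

Match G at read A[2]=read B[3]; then A at read A[4]=read B[4]; then A at read A[5]=read B[5]; then C at read A[7]=read B[6]; then G at read A[8]=read B[8]; then C at read A[9]=read B[9]; then C at read A[10]=read B[10]; then A at read A[13]=read B[13] — 8 bases in the same relative order in both. The LCS DP gives dp[15][13] = 8, so this is optimal.

8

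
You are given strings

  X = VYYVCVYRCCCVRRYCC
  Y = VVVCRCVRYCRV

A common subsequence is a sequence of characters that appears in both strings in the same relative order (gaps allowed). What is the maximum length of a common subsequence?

9

Pick V (X #1, Y #2), then V (X #4, Y #3), then C (X #5, Y #4), then R (X #8, Y #5), then C (X #11, Y #6), then V (X #12, Y #7), then R (X #14, Y #8), then Y (X #15, Y #9), then C (X #16, Y #10); all 9 characters appear in both, in order, and the DP table's final entry dp[17][12] is also 9, so no common subsequence is longer.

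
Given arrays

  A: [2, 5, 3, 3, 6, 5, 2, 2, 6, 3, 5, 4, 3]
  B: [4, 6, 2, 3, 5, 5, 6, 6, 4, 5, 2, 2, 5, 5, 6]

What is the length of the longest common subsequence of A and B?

7

Pick 2 at A[1]=B[3] → 5 at A[2]=B[6] → 6 at A[5]=B[8] → 5 at A[6]=B[10] → 2 at A[7]=B[11] → 2 at A[8]=B[12] → 6 at A[9]=B[15]; all 7 values appear in both, in order. Since dp[13][15] = 7, nothing longer is possible.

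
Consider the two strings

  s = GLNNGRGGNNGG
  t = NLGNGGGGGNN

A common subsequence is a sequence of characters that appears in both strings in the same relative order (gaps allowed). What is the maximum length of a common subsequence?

Let dp[i][j] be the LCS length of the first i characters of s and the first j characters of t. dp[i][j] = dp[i-1][j-1]+1 when the i-th and j-th characters match, else max(dp[i-1][j], dp[i][j-1]).
    ·  N  L  G  N  G  G  G  G  G  N  N
 ·  0  0  0  0  0  0  0  0  0  0  0  0
 G  0  0  0  1  1  1  1  1  1  1  1  1
 L  0  0  1  1  1  1  1  1  1  1  1  1
 N  0  1  1  1  2  2  2  2  2  2  2  2
 N  0  1  1  1  2  2  2  2  2  2  3  3
 G  0  1  1  2  2  3  3  3  3  3  3  3
 R  0  1  1  2  2  3  3  3  3  3  3  3
 G  0  1  1  2  2  3  4  4  4  4  4  4
 G  0  1  1  2  2  3  4  5  5  5  5  5
 N  0  1  1  2  3  3  4  5  5  5  6  6
 N  0  1  1  2  3  3  4  5  5  5  6  7
 G  0  1  1  2  3  4  4  5  6  6  6  7
 G  0  1  1  2  3  4  5  5  6  7  7  7
dp[12][11] = 7. One LCS (by backtracking along matches): GNGGGNN.

7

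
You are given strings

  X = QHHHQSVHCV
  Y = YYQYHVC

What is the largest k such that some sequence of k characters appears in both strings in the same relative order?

Taking Q at X[1]=Y[3], H at X[4]=Y[5], V at X[7]=Y[6], C at X[9]=Y[7] gives a common subsequence of length 4, and the DP table's final entry dp[10][7] is also 4, so no common subsequence is longer.

4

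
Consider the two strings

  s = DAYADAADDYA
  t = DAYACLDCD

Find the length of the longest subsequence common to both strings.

6

Let dp[i][j] be the LCS length of the first i characters of s and the first j characters of t. dp[i][j] = dp[i-1][j-1]+1 when the i-th and j-th characters match, else max(dp[i-1][j], dp[i][j-1]).
    ·  D  A  Y  A  C  L  D  C  D
 ·  0  0  0  0  0  0  0  0  0  0
 D  0  1  1  1  1  1  1  1  1  1
 A  0  1  2  2  2  2  2  2  2  2
 Y  0  1  2  3  3  3  3  3  3  3
 A  0  1  2  3  4  4  4  4  4  4
 D  0  1  2  3  4  4  4  5  5  5
 A  0  1  2  3  4  4  4  5  5  5
 A  0  1  2  3  4  4  4  5  5  5
 D  0  1  2  3  4  4  4  5  5  6
 D  0  1  2  3  4  4  4  5  5  6
 Y  0  1  2  3  4  4  4  5  5  6
 A  0  1  2  3  4  4  4  5  5  6
dp[11][9] = 6. One LCS (by backtracking along matches): DAYADD.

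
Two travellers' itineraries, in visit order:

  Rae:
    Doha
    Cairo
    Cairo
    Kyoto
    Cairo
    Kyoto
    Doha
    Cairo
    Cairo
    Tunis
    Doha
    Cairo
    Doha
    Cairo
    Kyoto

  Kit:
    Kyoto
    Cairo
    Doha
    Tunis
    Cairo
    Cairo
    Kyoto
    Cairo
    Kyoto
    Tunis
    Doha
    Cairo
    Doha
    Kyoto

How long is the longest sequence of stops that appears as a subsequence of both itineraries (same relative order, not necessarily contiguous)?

Taking Doha [1,3], then Cairo [2,5], then Cairo [3,6], then Kyoto [4,7], then Cairo [5,8], then Kyoto [6,9], then Tunis [10,10], then Doha [11,11], then Cairo [12,12], then Doha [13,13], then Kyoto [15,14] gives a common subsequence of length 11. The LCS DP gives dp[15][14] = 11, so this is optimal.

11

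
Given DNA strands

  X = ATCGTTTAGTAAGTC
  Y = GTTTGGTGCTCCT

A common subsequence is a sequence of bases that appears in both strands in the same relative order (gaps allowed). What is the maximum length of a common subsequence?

9

Match G (X #4, Y #1), T (X #5, Y #2), T (X #6, Y #3), T (X #7, Y #4), G (X #9, Y #6), T (X #10, Y #7), G (X #13, Y #8), T (X #14, Y #10), C (X #15, Y #12) — 9 bases in the same relative order in both. The LCS DP gives dp[15][13] = 9, so this is optimal.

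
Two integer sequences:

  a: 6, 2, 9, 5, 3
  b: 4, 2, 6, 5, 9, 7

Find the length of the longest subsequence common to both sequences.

Match 6 (a #1, b #3), 9 (a #3, b #5) — 2 values in the same relative order in both, and the DP table's final entry dp[5][6] is also 2, so no common subsequence is longer.

2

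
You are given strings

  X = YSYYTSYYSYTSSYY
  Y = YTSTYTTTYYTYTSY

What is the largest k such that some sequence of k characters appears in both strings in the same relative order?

10

Taking Y [1,1]; then S [2,3]; then Y [3,5]; then T [5,8]; then Y [7,9]; then Y [8,10]; then Y [10,12]; then T [11,13]; then S [13,14]; then Y [15,15] gives a common subsequence of length 10. dp[15][15] = 10 confirms this is the maximum.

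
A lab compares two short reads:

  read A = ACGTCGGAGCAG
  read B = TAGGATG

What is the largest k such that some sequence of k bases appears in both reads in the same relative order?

Let dp[i][j] be the LCS length of the first i bases of read A and the first j bases of read B. dp[i][j] = dp[i-1][j-1]+1 when the i-th and j-th bases match, else max(dp[i-1][j], dp[i][j-1]).
    ·  T  A  G  G  A  T  G
 ·  0  0  0  0  0  0  0  0
 A  0  0  1  1  1  1  1  1
 C  0  0  1  1  1  1  1  1
 G  0  0  1  2  2  2  2  2
 T  0  1  1  2  2  2  3  3
 C  0  1  1  2  2  2  3  3
 G  0  1  1  2  3  3  3  4
 G  0  1  1  2  3  3  3  4
 A  0  1  2  2  3  4  4  4
 G  0  1  2  3  3  4  4  5
 C  0  1  2  3  3  4  4  5
 A  0  1  2  3  3  4  4  5
 G  0  1  2  3  4  4  4  5
dp[12][7] = 5. One LCS (by backtracking along matches): AGGAG.

5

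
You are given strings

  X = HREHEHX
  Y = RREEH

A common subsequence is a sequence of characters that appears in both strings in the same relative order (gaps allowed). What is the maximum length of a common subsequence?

4

Taking R (X #2, Y #2); then E (X #3, Y #3); then E (X #5, Y #4); then H (X #6, Y #5) gives a common subsequence of length 4. The LCS DP gives dp[7][5] = 4, so this is optimal.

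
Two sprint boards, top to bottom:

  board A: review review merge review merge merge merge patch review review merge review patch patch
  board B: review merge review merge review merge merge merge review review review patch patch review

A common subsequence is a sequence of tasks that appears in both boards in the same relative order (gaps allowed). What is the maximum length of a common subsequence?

Match review (board A #1, board B #1); then review (board A #2, board B #3); then merge (board A #3, board B #4); then review (board A #4, board B #5); then merge (board A #5, board B #6); then merge (board A #6, board B #7); then merge (board A #7, board B #8); then review (board A #9, board B #9); then review (board A #10, board B #10); then review (board A #12, board B #11); then patch (board A #13, board B #12); then patch (board A #14, board B #13) — 12 tasks in the same relative order in both. Since dp[14][14] = 12, nothing longer is possible.

12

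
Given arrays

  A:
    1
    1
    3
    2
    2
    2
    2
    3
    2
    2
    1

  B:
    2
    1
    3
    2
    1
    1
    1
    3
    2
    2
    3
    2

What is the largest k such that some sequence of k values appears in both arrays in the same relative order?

Match 1 at A[1]=B[6]; then 1 at A[2]=B[7]; then 3 at A[3]=B[8]; then 2 at A[6]=B[9]; then 2 at A[7]=B[10]; then 3 at A[8]=B[11]; then 2 at A[10]=B[12] — 7 values in the same relative order in both. dp[11][12] = 7 confirms this is the maximum.

7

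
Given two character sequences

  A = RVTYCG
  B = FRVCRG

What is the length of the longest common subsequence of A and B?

Taking R [1,2], then V [2,3], then C [5,4], then G [6,6] gives a common subsequence of length 4. The LCS DP gives dp[6][6] = 4, so this is optimal.

4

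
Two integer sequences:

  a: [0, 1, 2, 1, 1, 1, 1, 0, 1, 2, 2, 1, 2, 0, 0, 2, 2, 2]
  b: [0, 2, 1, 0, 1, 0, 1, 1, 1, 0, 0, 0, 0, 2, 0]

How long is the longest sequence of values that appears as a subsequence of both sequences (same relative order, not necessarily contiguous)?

10

Pick 0 at a[1]=b[1] → 1 at a[2]=b[3] → 1 at a[4]=b[5] → 1 at a[5]=b[7] → 1 at a[6]=b[8] → 1 at a[7]=b[9] → 0 at a[8]=b[11] → 0 at a[14]=b[12] → 0 at a[15]=b[13] → 2 at a[16]=b[14]; all 10 values appear in both, in order, and the DP table's final entry dp[18][15] is also 10, so no common subsequence is longer.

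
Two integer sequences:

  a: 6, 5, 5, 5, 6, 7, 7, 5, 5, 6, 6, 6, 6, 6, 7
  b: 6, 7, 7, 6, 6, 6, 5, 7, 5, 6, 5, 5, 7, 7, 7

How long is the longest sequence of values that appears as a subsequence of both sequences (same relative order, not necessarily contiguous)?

8

Match 6 [5,1]; then 7 [6,2]; then 7 [7,3]; then 6 [10,4]; then 6 [11,5]; then 6 [12,6]; then 6 [13,10]; then 7 [15,15] — 8 values in the same relative order in both. dp[15][15] = 8 confirms this is the maximum.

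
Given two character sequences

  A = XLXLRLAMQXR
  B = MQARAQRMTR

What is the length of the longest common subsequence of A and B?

Pick R at A[5]=B[4], A at A[7]=B[5], M at A[8]=B[8], R at A[11]=B[10]; all 4 characters appear in both, in order. dp[11][10] = 4 confirms this is the maximum.

4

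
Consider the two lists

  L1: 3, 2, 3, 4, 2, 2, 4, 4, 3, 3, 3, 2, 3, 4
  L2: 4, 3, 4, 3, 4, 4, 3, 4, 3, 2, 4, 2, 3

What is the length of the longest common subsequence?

8

Match 3 (L1 #1, L2 #2) → 3 (L1 #3, L2 #4) → 4 (L1 #4, L2 #5) → 4 (L1 #7, L2 #6) → 4 (L1 #8, L2 #8) → 3 (L1 #9, L2 #9) → 2 (L1 #12, L2 #12) → 3 (L1 #13, L2 #13) — 8 values in the same relative order in both, and the DP table's final entry dp[14][13] is also 8, so no common subsequence is longer.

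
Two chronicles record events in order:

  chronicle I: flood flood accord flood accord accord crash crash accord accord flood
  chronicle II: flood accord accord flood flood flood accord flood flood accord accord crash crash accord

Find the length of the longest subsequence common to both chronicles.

Match flood at chronicle I[1]=chronicle II[5], flood at chronicle I[2]=chronicle II[6], accord at chronicle I[3]=chronicle II[7], flood at chronicle I[4]=chronicle II[9], accord at chronicle I[5]=chronicle II[10], accord at chronicle I[6]=chronicle II[11], crash at chronicle I[7]=chronicle II[12], crash at chronicle I[8]=chronicle II[13], accord at chronicle I[10]=chronicle II[14] — 9 events in the same relative order in both, and the DP table's final entry dp[11][14] is also 9, so no common subsequence is longer.

9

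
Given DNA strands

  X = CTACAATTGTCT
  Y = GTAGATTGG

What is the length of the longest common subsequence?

Let dp[i][j] be the LCS length of the first i bases of X and the first j bases of Y. dp[i][j] = dp[i-1][j-1]+1 when the i-th and j-th bases match, else max(dp[i-1][j], dp[i][j-1]).
    ·  G  T  A  G  A  T  T  G  G
 ·  0  0  0  0  0  0  0  0  0  0
 C  0  0  0  0  0  0  0  0  0  0
 T  0  0  1  1  1  1  1  1  1  1
 A  0  0  1  2  2  2  2  2  2  2
 C  0  0  1  2  2  2  2  2  2  2
 A  0  0  1  2  2  3  3  3  3  3
 A  0  0  1  2  2  3  3  3  3  3
 T  0  0  1  2  2  3  4  4  4  4
 T  0  0  1  2  2  3  4  5  5  5
 G  0  1  1  2  3  3  4  5  6  6
 T  0  1  2  2  3  3  4  5  6  6
 C  0  1  2  2  3  3  4  5  6  6
 T  0  1  2  2  3  3  4  5  6  6
dp[12][9] = 6. One LCS (by backtracking along matches): TAATTG.

6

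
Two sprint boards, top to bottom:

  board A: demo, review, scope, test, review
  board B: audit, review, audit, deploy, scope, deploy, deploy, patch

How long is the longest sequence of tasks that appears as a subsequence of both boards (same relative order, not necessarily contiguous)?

2

Match review [2,2] → scope [3,5] — 2 tasks in the same relative order in both. The LCS DP gives dp[5][8] = 2, so this is optimal.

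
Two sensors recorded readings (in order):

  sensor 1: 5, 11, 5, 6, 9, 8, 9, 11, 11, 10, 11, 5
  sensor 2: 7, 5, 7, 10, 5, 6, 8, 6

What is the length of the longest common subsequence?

Taking 5 [1,2] → 5 [3,5] → 6 [4,6] → 8 [6,7] gives a common subsequence of length 4. Since dp[12][8] = 4, nothing longer is possible.

4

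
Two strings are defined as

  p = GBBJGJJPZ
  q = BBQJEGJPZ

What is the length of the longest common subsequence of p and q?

One common subsequence of length 7: B at p[2]=q[1], then B at p[3]=q[2], then J at p[4]=q[4], then G at p[5]=q[6], then J at p[7]=q[7], then P at p[8]=q[8], then Z at p[9]=q[9], and the DP table's final entry dp[9][9] is also 7, so no common subsequence is longer.

7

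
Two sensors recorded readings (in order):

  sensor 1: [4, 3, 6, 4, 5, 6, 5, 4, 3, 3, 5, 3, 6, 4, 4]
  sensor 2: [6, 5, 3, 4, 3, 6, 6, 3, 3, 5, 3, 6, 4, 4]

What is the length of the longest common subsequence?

11

Pick 4 at sensor 1[1]=sensor 2[4], 3 at sensor 1[2]=sensor 2[5], 6 at sensor 1[3]=sensor 2[6], 6 at sensor 1[6]=sensor 2[7], 3 at sensor 1[9]=sensor 2[8], 3 at sensor 1[10]=sensor 2[9], 5 at sensor 1[11]=sensor 2[10], 3 at sensor 1[12]=sensor 2[11], 6 at sensor 1[13]=sensor 2[12], 4 at sensor 1[14]=sensor 2[13], 4 at sensor 1[15]=sensor 2[14]; all 11 values appear in both, in order. The LCS DP gives dp[15][14] = 11, so this is optimal.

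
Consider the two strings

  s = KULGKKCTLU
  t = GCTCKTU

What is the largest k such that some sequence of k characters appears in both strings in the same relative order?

One common subsequence of length 4: G (s #4, t #1), K (s #6, t #5), T (s #8, t #6), U (s #10, t #7), and the DP table's final entry dp[10][7] is also 4, so no common subsequence is longer.

4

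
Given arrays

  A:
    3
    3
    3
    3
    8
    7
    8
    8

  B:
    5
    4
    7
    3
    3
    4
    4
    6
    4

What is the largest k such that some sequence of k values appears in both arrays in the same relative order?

2

One common subsequence of length 2: 3 at A[1]=B[4]; then 3 at A[2]=B[5]. dp[8][9] = 2 confirms this is the maximum.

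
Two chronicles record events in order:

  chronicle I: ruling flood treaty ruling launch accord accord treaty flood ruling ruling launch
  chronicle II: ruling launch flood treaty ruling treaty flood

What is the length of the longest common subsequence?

6

Pick ruling [1,1], flood [2,3], treaty [3,4], ruling [4,5], treaty [8,6], flood [9,7]; all 6 events appear in both, in order. The LCS DP gives dp[12][7] = 6, so this is optimal.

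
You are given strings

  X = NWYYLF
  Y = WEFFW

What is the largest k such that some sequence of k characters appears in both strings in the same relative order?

Taking W [2,1], F [6,4] gives a common subsequence of length 2, and the DP table's final entry dp[6][5] is also 2, so no common subsequence is longer.

2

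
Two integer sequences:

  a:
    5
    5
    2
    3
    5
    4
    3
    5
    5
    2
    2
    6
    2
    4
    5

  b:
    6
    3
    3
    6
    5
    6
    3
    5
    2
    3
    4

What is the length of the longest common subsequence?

One common subsequence of length 6: 3 at a[4]=b[3]; then 5 at a[5]=b[5]; then 3 at a[7]=b[7]; then 5 at a[9]=b[8]; then 2 at a[10]=b[9]; then 4 at a[14]=b[11]. The LCS DP gives dp[15][11] = 6, so this is optimal.

6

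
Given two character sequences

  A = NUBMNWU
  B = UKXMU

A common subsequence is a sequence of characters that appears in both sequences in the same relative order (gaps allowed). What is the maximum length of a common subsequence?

3

Let dp[i][j] be the LCS length of the first i characters of A and the first j characters of B. dp[i][j] = dp[i-1][j-1]+1 when the i-th and j-th characters match, else max(dp[i-1][j], dp[i][j-1]).
    ·  U  K  X  M  U
 ·  0  0  0  0  0  0
 N  0  0  0  0  0  0
 U  0  1  1  1  1  1
 B  0  1  1  1  1  1
 M  0  1  1  1  2  2
 N  0  1  1  1  2  2
 W  0  1  1  1  2  2
 U  0  1  1  1  2  3
dp[7][5] = 3. One LCS (by backtracking along matches): UMU.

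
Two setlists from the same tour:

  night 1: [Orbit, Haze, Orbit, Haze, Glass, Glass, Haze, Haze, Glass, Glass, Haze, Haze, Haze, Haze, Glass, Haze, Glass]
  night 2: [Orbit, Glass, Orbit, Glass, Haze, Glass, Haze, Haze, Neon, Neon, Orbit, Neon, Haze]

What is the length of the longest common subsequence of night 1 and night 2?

Taking Orbit (night 1 #1, night 2 #1), then Orbit (night 1 #3, night 2 #3), then Glass (night 1 #6, night 2 #4), then Haze (night 1 #8, night 2 #5), then Glass (night 1 #10, night 2 #6), then Haze (night 1 #11, night 2 #7), then Haze (night 1 #12, night 2 #8), then Haze (night 1 #16, night 2 #13) gives a common subsequence of length 8. The LCS DP gives dp[17][13] = 8, so this is optimal.

8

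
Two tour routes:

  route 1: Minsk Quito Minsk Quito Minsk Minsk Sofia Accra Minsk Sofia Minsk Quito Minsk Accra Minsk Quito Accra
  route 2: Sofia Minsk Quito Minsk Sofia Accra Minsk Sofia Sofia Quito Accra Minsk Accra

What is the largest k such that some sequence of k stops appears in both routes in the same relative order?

Taking Minsk (route 1 #3, route 2 #2) → Quito (route 1 #4, route 2 #3) → Minsk (route 1 #6, route 2 #4) → Sofia (route 1 #7, route 2 #5) → Accra (route 1 #8, route 2 #6) → Minsk (route 1 #9, route 2 #7) → Sofia (route 1 #10, route 2 #9) → Quito (route 1 #12, route 2 #10) → Accra (route 1 #14, route 2 #11) → Minsk (route 1 #15, route 2 #12) → Accra (route 1 #17, route 2 #13) gives a common subsequence of length 11, and the DP table's final entry dp[17][13] is also 11, so no common subsequence is longer.

11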